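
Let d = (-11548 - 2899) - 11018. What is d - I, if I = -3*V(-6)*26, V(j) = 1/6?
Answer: -25452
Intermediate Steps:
d = -25465 (d = -14447 - 11018 = -25465)
V(j) = 1/6
I = -13 (I = -3*1/6*26 = -1/2*26 = -13)
d - I = -25465 - 1*(-13) = -25465 + 13 = -25452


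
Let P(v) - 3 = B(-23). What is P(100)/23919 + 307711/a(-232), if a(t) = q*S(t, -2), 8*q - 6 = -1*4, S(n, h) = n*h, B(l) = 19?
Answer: 7360141961/2774604 ≈ 2652.7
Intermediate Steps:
S(n, h) = h*n
q = ¼ (q = ¾ + (-1*4)/8 = ¾ + (⅛)*(-4) = ¾ - ½ = ¼ ≈ 0.25000)
a(t) = -t/2 (a(t) = (-2*t)/4 = -t/2)
P(v) = 22 (P(v) = 3 + 19 = 22)
P(100)/23919 + 307711/a(-232) = 22/23919 + 307711/((-½*(-232))) = 22*(1/23919) + 307711/116 = 22/23919 + 307711*(1/116) = 22/23919 + 307711/116 = 7360141961/2774604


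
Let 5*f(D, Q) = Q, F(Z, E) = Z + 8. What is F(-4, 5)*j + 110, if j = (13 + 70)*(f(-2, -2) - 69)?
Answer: -114654/5 ≈ -22931.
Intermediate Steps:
F(Z, E) = 8 + Z
f(D, Q) = Q/5
j = -28801/5 (j = (13 + 70)*((⅕)*(-2) - 69) = 83*(-⅖ - 69) = 83*(-347/5) = -28801/5 ≈ -5760.2)
F(-4, 5)*j + 110 = (8 - 4)*(-28801/5) + 110 = 4*(-28801/5) + 110 = -115204/5 + 110 = -114654/5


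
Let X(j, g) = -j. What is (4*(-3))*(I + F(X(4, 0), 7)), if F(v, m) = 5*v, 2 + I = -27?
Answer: 588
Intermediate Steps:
I = -29 (I = -2 - 27 = -29)
(4*(-3))*(I + F(X(4, 0), 7)) = (4*(-3))*(-29 + 5*(-1*4)) = -12*(-29 + 5*(-4)) = -12*(-29 - 20) = -12*(-49) = 588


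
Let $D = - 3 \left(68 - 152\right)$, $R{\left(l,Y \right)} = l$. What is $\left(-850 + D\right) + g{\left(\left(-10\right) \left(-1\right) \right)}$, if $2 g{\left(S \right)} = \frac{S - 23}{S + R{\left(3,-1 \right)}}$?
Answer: $- \frac{1197}{2} \approx -598.5$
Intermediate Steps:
$g{\left(S \right)} = \frac{-23 + S}{2 \left(3 + S\right)}$ ($g{\left(S \right)} = \frac{\left(S - 23\right) \frac{1}{S + 3}}{2} = \frac{\left(-23 + S\right) \frac{1}{3 + S}}{2} = \frac{\frac{1}{3 + S} \left(-23 + S\right)}{2} = \frac{-23 + S}{2 \left(3 + S\right)}$)
$D = 252$ ($D = - 3 \left(68 - 152\right) = \left(-3\right) \left(-84\right) = 252$)
$\left(-850 + D\right) + g{\left(\left(-10\right) \left(-1\right) \right)} = \left(-850 + 252\right) + \frac{-23 - -10}{2 \left(3 - -10\right)} = -598 + \frac{-23 + 10}{2 \left(3 + 10\right)} = -598 + \frac{1}{2} \cdot \frac{1}{13} \left(-13\right) = -598 - \frac{1}{2} = - \frac{1197}{2}$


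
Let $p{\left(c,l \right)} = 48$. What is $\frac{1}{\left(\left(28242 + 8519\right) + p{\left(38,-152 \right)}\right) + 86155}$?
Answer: $\frac{1}{122964} \approx 8.1325 \cdot 10^{-6}$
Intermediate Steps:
$\frac{1}{\left(\left(28242 + 8519\right) + p{\left(38,-152 \right)}\right) + 86155} = \frac{1}{\left(\left(28242 + 8519\right) + 48\right) + 86155} = \frac{1}{\left(36761 + 48\right) + 86155} = \frac{1}{36809 + 86155} = \frac{1}{122964}$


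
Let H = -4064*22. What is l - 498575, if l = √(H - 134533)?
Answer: -498575 + I*√223941 ≈ -4.9858e+5 + 473.22*I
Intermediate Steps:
H = -89408
l = I*√223941 (l = √(-89408 - 134533) = √(-223941) = I*√223941 ≈ 473.22*I)
l - 498575 = I*√223941 - 498575 = -498575 + I*√223941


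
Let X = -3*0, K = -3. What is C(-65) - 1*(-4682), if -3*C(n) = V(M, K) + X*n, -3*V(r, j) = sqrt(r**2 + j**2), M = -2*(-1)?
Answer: 4682 + sqrt(13)/9 ≈ 4682.4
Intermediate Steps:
M = 2
V(r, j) = -sqrt(j**2 + r**2)/3 (V(r, j) = -sqrt(r**2 + j**2)/3 = -sqrt(j**2 + r**2)/3)
X = 0
C(n) = sqrt(13)/9 (C(n) = -(-sqrt((-3)**2 + 2**2)/3 + 0*n)/3 = -(-sqrt(9 + 4)/3 + 0)/3 = -(-sqrt(13)/3 + 0)/3 = -(-1)*sqrt(13)/9 = sqrt(13)/9)
C(-65) - 1*(-4682) = sqrt(13)/9 - 1*(-4682) = sqrt(13)/9 + 4682 = 4682 + sqrt(13)/9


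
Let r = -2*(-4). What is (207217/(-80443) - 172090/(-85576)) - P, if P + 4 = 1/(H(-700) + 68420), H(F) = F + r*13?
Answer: 200474968096129/58362468644304 ≈ 3.4350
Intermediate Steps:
r = 8
H(F) = 104 + F (H(F) = F + 8*13 = F + 104 = 104 + F)
P = -271295/67824 (P = -4 + 1/((104 - 700) + 68420) = -4 + 1/(-596 + 68420) = -4 + 1/67824 = -271295/67824 ≈ -4.0000)
(207217/(-80443) - 172090/(-85576)) - P = (207217/(-80443) - 172090/(-85576)) - 1*(-271295/67824) = (207217*(-1/80443) - 172090*(-1/85576)) + 271295/67824 = (-207217/80443 + 86045/42788) + 271295/67824 = -1944683061/3441995084 + 271295/67824 = 200474968096129/58362468644304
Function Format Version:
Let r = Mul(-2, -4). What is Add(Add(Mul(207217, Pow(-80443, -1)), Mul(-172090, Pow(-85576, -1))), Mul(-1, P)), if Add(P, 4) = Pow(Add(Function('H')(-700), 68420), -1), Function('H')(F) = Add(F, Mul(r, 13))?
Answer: Rational(200474968096129, 58362468644304) ≈ 3.4350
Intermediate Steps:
r = 8
Function('H')(F) = Add(104, F) (Function('H')(F) = Add(F, Mul(8, 13)) = Add(F, 104) = Add(104, F))
P = Rational(-271295, 67824) (P = Add(-4, Pow(Add(Add(104, -700), 68420), -1)) = Add(-4, Pow(Add(-596, 68420), -1)) = Add(-4, Pow(67824, -1)) = Add(-4, Rational(1, 67824)) = Rational(-271295, 67824) ≈ -4.0000)
Add(Add(Mul(207217, Pow(-80443, -1)), Mul(-172090, Pow(-85576, -1))), Mul(-1, P)) = Add(Add(Mul(207217, Pow(-80443, -1)), Mul(-172090, Pow(-85576, -1))), Mul(-1, Rational(-271295, 67824))) = Add(Add(Mul(207217, Rational(-1, 80443)), Mul(-172090, Rational(-1, 85576))), Rational(271295, 67824)) = Add(Add(Rational(-207217, 80443), Rational(86045, 42788)), Rational(271295, 67824)) = Add(Rational(-1944683061, 3441995084), Rational(271295, 67824)) = Rational(200474968096129, 58362468644304)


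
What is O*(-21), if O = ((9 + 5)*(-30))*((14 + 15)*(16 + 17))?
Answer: 8440740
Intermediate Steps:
O = -401940 (O = (14*(-30))*(29*33) = -420*957 = -401940)
O*(-21) = -401940*(-21) = 8440740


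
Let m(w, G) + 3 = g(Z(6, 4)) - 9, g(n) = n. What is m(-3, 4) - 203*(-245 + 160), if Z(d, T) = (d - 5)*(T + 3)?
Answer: 17250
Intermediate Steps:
Z(d, T) = (-5 + d)*(3 + T)
m(w, G) = -5 (m(w, G) = -3 + ((-15 - 5*4 + 3*6 + 4*6) - 9) = -3 + ((-15 - 20 + 18 + 24) - 9) = -3 + (7 - 9) = -3 - 2 = -5)
m(-3, 4) - 203*(-245 + 160) = -5 - 203*(-245 + 160) = -5 - 203*(-85) = -5 + 17255 = 17250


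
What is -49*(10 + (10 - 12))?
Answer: -392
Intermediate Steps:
-49*(10 + (10 - 12)) = -49*(10 - 2) = -49*8 = -392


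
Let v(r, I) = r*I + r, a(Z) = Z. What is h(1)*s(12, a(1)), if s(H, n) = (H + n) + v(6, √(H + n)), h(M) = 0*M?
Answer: 0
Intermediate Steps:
v(r, I) = r + I*r (v(r, I) = I*r + r = r + I*r)
h(M) = 0
s(H, n) = 6 + H + n + 6*√(H + n) (s(H, n) = (H + n) + 6*(1 + √(H + n)) = (H + n) + (6 + 6*√(H + n)) = 6 + H + n + 6*√(H + n))
h(1)*s(12, a(1)) = 0*(6 + 12 + 1 + 6*√(12 + 1)) = 0*(6 + 12 + 1 + 6*√13) = 0*(19 + 6*√13) = 0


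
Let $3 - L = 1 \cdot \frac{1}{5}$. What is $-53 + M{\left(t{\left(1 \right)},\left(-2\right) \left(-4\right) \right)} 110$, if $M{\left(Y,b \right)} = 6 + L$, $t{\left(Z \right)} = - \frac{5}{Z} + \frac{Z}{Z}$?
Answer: $915$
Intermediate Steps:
$L = \frac{14}{5}$ ($L = 3 - 1 \cdot \frac{1}{5} = 3 - \frac{1}{5} = \frac{14}{5} \approx 2.8$)
$t{\left(Z \right)} = 1 - \frac{5}{Z}$ ($t{\left(Z \right)} = - \frac{5}{Z} + 1 = 1 - \frac{5}{Z}$)
$M{\left(Y,b \right)} = \frac{44}{5}$ ($M{\left(Y,b \right)} = 6 + \frac{14}{5} = \frac{44}{5}$)
$-53 + M{\left(t{\left(1 \right)},\left(-2\right) \left(-4\right) \right)} 110 = -53 + \frac{44}{5} \cdot 110 = -53 + 968 = 915$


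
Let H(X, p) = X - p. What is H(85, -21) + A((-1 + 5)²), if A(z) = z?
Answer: 122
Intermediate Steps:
H(85, -21) + A((-1 + 5)²) = (85 - 1*(-21)) + (-1 + 5)² = (85 + 21) + 4² = 106 + 16 = 122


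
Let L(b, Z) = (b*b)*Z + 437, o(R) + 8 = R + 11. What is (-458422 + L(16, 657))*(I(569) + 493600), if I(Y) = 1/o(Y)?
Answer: -81819924075393/572 ≈ -1.4304e+11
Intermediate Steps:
o(R) = 3 + R (o(R) = -8 + (R + 11) = -8 + (11 + R) = 3 + R)
L(b, Z) = 437 + Z*b² (L(b, Z) = b²*Z + 437 = Z*b² + 437 = 437 + Z*b²)
I(Y) = 1/(3 + Y)
(-458422 + L(16, 657))*(I(569) + 493600) = (-458422 + (437 + 657*16²))*(1/(3 + 569) + 493600) = (-458422 + (437 + 657*256))*(1/572 + 493600) = (-458422 + (437 + 168192))*(1/572 + 493600) = (-458422 + 168629)*(282339201/572) = -289793*282339201/572 = -81819924075393/572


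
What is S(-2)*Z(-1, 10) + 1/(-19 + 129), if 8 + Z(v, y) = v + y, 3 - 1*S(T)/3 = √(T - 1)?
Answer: 991/110 - 3*I*√3 ≈ 9.0091 - 5.1962*I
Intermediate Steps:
S(T) = 9 - 3*√(-1 + T) (S(T) = 9 - 3*√(T - 1) = 9 - 3*√(-1 + T))
Z(v, y) = -8 + v + y (Z(v, y) = -8 + (v + y) = -8 + v + y)
S(-2)*Z(-1, 10) + 1/(-19 + 129) = (9 - 3*√(-1 - 2))*(-8 - 1 + 10) + 1/(-19 + 129) = (9 - 3*I*√3)*1 + 1/110 = (9 - 3*I*√3) + 1/110 = 991/110 - 3*I*√3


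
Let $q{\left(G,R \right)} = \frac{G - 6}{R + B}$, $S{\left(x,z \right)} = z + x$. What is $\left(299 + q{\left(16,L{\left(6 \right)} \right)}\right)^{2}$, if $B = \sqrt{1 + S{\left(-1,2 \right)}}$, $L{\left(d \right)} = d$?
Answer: $\frac{26142819}{289} - \frac{51130 \sqrt{2}}{289} \approx 90209.0$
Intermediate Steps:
$S{\left(x,z \right)} = x + z$
$B = \sqrt{2}$ ($B = \sqrt{1 + \left(-1 + 2\right)} = \sqrt{1 + 1} = \sqrt{2} \approx 1.4142$)
$q{\left(G,R \right)} = \frac{-6 + G}{R + \sqrt{2}}$ ($q{\left(G,R \right)} = \frac{G - 6}{R + \sqrt{2}} = \frac{-6 + G}{R + \sqrt{2}}$)
$\left(299 + q{\left(16,L{\left(6 \right)} \right)}\right)^{2} = \left(299 + \frac{-6 + 16}{6 + \sqrt{2}}\right)^{2} = \left(299 + \frac{1}{6 + \sqrt{2}} \cdot 10\right)^{2} = \left(299 + \frac{10}{6 + \sqrt{2}}\right)^{2}$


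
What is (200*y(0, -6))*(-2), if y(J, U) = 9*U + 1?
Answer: 21200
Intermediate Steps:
y(J, U) = 1 + 9*U
(200*y(0, -6))*(-2) = (200*(1 + 9*(-6)))*(-2) = (200*(1 - 54))*(-2) = (200*(-53))*(-2) = -10600*(-2) = 21200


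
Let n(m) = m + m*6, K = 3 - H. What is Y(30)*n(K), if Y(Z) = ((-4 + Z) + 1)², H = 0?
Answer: 15309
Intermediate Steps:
Y(Z) = (-3 + Z)²
K = 3 (K = 3 - 1*0 = 3 + 0 = 3)
n(m) = 7*m (n(m) = m + 6*m = 7*m)
Y(30)*n(K) = (-3 + 30)²*(7*3) = 27²*21 = 729*21 = 15309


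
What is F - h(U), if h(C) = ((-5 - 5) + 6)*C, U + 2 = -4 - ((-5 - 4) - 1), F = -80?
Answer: -64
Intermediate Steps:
U = 4 (U = -2 + (-4 - ((-5 - 4) - 1)) = -2 + (-4 - (-9 - 1)) = -2 + (-4 - 1*(-10)) = -2 + (-4 + 10) = -2 + 6 = 4)
h(C) = -4*C (h(C) = (-10 + 6)*C = -4*C)
F - h(U) = -80 - (-4)*4 = -80 - 1*(-16) = -80 + 16 = -64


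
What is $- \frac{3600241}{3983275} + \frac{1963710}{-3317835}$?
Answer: $- \frac{1317800169899}{881056613975} \approx -1.4957$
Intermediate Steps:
$- \frac{3600241}{3983275} + \frac{1963710}{-3317835} = \left(-3600241\right) \frac{1}{3983275} + 1963710 \left(- \frac{1}{3317835}\right) = - \frac{3600241}{3983275} - \frac{130914}{221189} = - \frac{1317800169899}{881056613975}$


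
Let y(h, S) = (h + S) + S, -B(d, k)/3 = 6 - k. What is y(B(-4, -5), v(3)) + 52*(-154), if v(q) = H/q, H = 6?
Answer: -8037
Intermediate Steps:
B(d, k) = -18 + 3*k (B(d, k) = -3*(6 - k) = -18 + 3*k)
v(q) = 6/q
y(h, S) = h + 2*S (y(h, S) = (S + h) + S = h + 2*S)
y(B(-4, -5), v(3)) + 52*(-154) = ((-18 + 3*(-5)) + 2*(6/3)) + 52*(-154) = ((-18 - 15) + 2*(6*(⅓))) - 8008 = (-33 + 2*2) - 8008 = (-33 + 4) - 8008 = -29 - 8008 = -8037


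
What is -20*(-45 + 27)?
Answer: 360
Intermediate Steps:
-20*(-45 + 27) = -20*(-18) = 360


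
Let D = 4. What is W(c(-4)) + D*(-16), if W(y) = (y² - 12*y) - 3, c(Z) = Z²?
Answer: -3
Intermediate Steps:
W(y) = -3 + y² - 12*y
W(c(-4)) + D*(-16) = (-3 + ((-4)²)² - 12*(-4)²) + 4*(-16) = (-3 + 16² - 12*16) - 64 = (-3 + 256 - 192) - 64 = 61 - 64 = -3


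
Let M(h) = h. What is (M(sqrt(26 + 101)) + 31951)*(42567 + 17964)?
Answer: 1934025981 + 60531*sqrt(127) ≈ 1.9347e+9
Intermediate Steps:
(M(sqrt(26 + 101)) + 31951)*(42567 + 17964) = (sqrt(26 + 101) + 31951)*(42567 + 17964) = (sqrt(127) + 31951)*60531 = (31951 + sqrt(127))*60531 = 1934025981 + 60531*sqrt(127)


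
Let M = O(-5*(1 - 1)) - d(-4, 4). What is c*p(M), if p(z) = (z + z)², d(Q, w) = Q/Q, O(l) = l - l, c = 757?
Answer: 3028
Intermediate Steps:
O(l) = 0
d(Q, w) = 1
M = -1 (M = 0 - 1*1 = 0 - 1 = -1)
p(z) = 4*z² (p(z) = (2*z)² = 4*z²)
c*p(M) = 757*(4*(-1)²) = 757*(4*1) = 757*4 = 3028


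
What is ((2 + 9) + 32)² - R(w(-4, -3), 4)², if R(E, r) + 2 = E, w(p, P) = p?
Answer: 1813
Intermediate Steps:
R(E, r) = -2 + E
((2 + 9) + 32)² - R(w(-4, -3), 4)² = ((2 + 9) + 32)² - (-2 - 4)² = (11 + 32)² - 1*(-6)² = 43² - 1*36 = 1849 - 36 = 1813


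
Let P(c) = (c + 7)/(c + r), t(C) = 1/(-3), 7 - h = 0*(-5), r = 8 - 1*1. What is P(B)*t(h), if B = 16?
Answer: -⅓ ≈ -0.33333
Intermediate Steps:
r = 7 (r = 8 - 1 = 7)
h = 7 (h = 7 - 0*(-5) = 7 - 1*0 = 7 + 0 = 7)
t(C) = -⅓
P(c) = 1 (P(c) = (c + 7)/(c + 7) = (7 + c)/(7 + c) = 1)
P(B)*t(h) = 1*(-⅓) = -⅓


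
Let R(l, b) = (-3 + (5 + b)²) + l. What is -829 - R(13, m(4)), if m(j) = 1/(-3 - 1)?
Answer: -13785/16 ≈ -861.56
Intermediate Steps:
m(j) = -¼ (m(j) = 1/(-4) = -¼)
R(l, b) = -3 + l + (5 + b)²
-829 - R(13, m(4)) = -829 - (-3 + 13 + (5 - ¼)²) = -829 - (-3 + 13 + (19/4)²) = -829 - (-3 + 13 + 361/16) = -829 - 1*521/16 = -829 - 521/16 = -13785/16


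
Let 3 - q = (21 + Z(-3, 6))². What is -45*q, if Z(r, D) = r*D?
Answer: 270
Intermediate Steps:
Z(r, D) = D*r
q = -6 (q = 3 - (21 + 6*(-3))² = 3 - (21 - 18)² = 3 - 1*3² = 3 - 1*9 = 3 - 9 = -6)
-45*q = -45*(-6) = 270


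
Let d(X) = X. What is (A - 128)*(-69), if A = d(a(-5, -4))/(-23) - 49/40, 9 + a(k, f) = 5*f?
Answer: 353181/40 ≈ 8829.5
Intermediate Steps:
a(k, f) = -9 + 5*f
A = 33/920 (A = (-9 + 5*(-4))/(-23) - 49/40 = (-9 - 20)*(-1/23) - 49*1/40 = -29*(-1/23) - 49/40 = 29/23 - 49/40 = 33/920 ≈ 0.035870)
(A - 128)*(-69) = (33/920 - 128)*(-69) = -117727/920*(-69) = 353181/40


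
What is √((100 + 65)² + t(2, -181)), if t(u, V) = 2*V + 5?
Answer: 2*√6717 ≈ 163.91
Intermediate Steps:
t(u, V) = 5 + 2*V
√((100 + 65)² + t(2, -181)) = √((100 + 65)² + (5 + 2*(-181))) = √(165² + (5 - 362)) = √(27225 - 357) = √26868 = 2*√6717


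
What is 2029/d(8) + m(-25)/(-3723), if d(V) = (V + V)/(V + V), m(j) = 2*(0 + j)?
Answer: 7554017/3723 ≈ 2029.0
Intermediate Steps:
m(j) = 2*j
d(V) = 1 (d(V) = (2*V)/((2*V)) = (2*V)*(1/(2*V)) = 1)
2029/d(8) + m(-25)/(-3723) = 2029/1 + (2*(-25))/(-3723) = 2029*1 - 50*(-1/3723) = 2029 + 50/3723 = 7554017/3723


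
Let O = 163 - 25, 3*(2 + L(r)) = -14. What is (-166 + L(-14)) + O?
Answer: -104/3 ≈ -34.667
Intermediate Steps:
L(r) = -20/3 (L(r) = -2 + (1/3)*(-14) = -2 - 14/3 = -20/3)
O = 138
(-166 + L(-14)) + O = (-166 - 20/3) + 138 = -518/3 + 138 = -104/3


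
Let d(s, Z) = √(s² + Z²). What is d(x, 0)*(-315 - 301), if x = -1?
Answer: -616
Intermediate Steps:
d(s, Z) = √(Z² + s²)
d(x, 0)*(-315 - 301) = √(0² + (-1)²)*(-315 - 301) = √(0 + 1)*(-616) = √1*(-616) = 1*(-616) = -616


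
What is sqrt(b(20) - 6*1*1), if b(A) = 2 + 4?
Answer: 0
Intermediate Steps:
b(A) = 6
sqrt(b(20) - 6*1*1) = sqrt(6 - 6*1*1) = sqrt(6 - 6*1) = sqrt(6 - 6) = sqrt(0) = 0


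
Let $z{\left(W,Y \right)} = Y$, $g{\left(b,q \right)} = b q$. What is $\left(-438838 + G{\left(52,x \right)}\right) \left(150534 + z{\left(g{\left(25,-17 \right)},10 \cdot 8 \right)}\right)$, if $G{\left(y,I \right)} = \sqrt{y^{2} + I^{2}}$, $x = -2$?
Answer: $-66095146532 + 301228 \sqrt{677} \approx -6.6087 \cdot 10^{10}$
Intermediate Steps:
$G{\left(y,I \right)} = \sqrt{I^{2} + y^{2}}$
$\left(-438838 + G{\left(52,x \right)}\right) \left(150534 + z{\left(g{\left(25,-17 \right)},10 \cdot 8 \right)}\right) = \left(-438838 + \sqrt{\left(-2\right)^{2} + 52^{2}}\right) \left(150534 + 10 \cdot 8\right) = \left(-438838 + \sqrt{4 + 2704}\right) \left(150534 + 80\right) = \left(-438838 + \sqrt{2708}\right) 150614 = \left(-438838 + 2 \sqrt{677}\right) 150614 = -66095146532 + 301228 \sqrt{677}$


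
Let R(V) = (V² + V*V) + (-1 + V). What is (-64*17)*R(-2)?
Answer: -5440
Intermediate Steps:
R(V) = -1 + V + 2*V² (R(V) = (V² + V²) + (-1 + V) = 2*V² + (-1 + V) = -1 + V + 2*V²)
(-64*17)*R(-2) = (-64*17)*(-1 - 2 + 2*(-2)²) = (-16*68)*(-1 - 2 + 2*4) = -1088*(-1 - 2 + 8) = -1088*5 = -5440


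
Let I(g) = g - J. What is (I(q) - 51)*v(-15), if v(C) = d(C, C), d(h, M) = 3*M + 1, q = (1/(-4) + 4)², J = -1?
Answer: 6325/4 ≈ 1581.3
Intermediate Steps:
q = 225/16 (q = (1*(-¼) + 4)² = (-¼ + 4)² = (15/4)² = 225/16 ≈ 14.063)
d(h, M) = 1 + 3*M
v(C) = 1 + 3*C
I(g) = 1 + g (I(g) = g - 1*(-1) = g + 1 = 1 + g)
(I(q) - 51)*v(-15) = ((1 + 225/16) - 51)*(1 + 3*(-15)) = (241/16 - 51)*(1 - 45) = -575/16*(-44) = 6325/4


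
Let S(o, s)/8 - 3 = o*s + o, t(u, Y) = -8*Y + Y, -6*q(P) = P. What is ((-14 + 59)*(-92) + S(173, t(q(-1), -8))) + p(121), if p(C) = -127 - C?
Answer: 74524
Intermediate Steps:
q(P) = -P/6
t(u, Y) = -7*Y
S(o, s) = 24 + 8*o + 8*o*s (S(o, s) = 24 + 8*(o*s + o) = 24 + 8*(o + o*s) = 24 + (8*o + 8*o*s) = 24 + 8*o + 8*o*s)
((-14 + 59)*(-92) + S(173, t(q(-1), -8))) + p(121) = ((-14 + 59)*(-92) + (24 + 8*173 + 8*173*(-7*(-8)))) + (-127 - 1*121) = (45*(-92) + (24 + 1384 + 8*173*56)) + (-127 - 121) = (-4140 + (24 + 1384 + 77504)) - 248 = (-4140 + 78912) - 248 = 74772 - 248 = 74524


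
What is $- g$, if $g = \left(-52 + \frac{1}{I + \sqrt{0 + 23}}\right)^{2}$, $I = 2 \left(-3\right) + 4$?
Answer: $- \frac{972219}{361} + \frac{1972 \sqrt{23}}{361} \approx -2666.9$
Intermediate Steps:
$I = -2$ ($I = -6 + 4 = -2$)
$g = \left(-52 + \frac{1}{-2 + \sqrt{23}}\right)^{2}$ ($g = \left(-52 + \frac{1}{-2 + \sqrt{0 + 23}}\right)^{2} = \left(-52 + \frac{1}{-2 + \sqrt{23}}\right)^{2} \approx 2666.9$)
$- g = - (\frac{972219}{361} - \frac{1972 \sqrt{23}}{361}) = - \frac{972219}{361} + \frac{1972 \sqrt{23}}{361}$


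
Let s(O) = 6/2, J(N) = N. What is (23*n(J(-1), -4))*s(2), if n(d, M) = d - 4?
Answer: -345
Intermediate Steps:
n(d, M) = -4 + d
s(O) = 3 (s(O) = 6*(½) = 3)
(23*n(J(-1), -4))*s(2) = (23*(-4 - 1))*3 = (23*(-5))*3 = -115*3 = -345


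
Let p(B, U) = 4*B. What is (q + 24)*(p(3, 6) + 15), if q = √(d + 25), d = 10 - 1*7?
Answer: 648 + 54*√7 ≈ 790.87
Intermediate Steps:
d = 3 (d = 10 - 7 = 3)
q = 2*√7 (q = √(3 + 25) = √28 = 2*√7 ≈ 5.2915)
(q + 24)*(p(3, 6) + 15) = (2*√7 + 24)*(4*3 + 15) = (24 + 2*√7)*(12 + 15) = (24 + 2*√7)*27 = 648 + 54*√7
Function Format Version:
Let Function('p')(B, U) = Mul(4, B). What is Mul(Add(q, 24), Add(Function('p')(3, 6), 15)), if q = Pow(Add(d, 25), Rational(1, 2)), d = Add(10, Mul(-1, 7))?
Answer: Add(648, Mul(54, Pow(7, Rational(1, 2)))) ≈ 790.87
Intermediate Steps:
d = 3 (d = Add(10, -7) = 3)
q = Mul(2, Pow(7, Rational(1, 2))) (q = Pow(Add(3, 25), Rational(1, 2)) = Pow(28, Rational(1, 2)) = Mul(2, Pow(7, Rational(1, 2))) ≈ 5.2915)
Mul(Add(q, 24), Add(Function('p')(3, 6), 15)) = Mul(Add(Mul(2, Pow(7, Rational(1, 2))), 24), Add(Mul(4, 3), 15)) = Mul(Add(24, Mul(2, Pow(7, Rational(1, 2)))), Add(12, 15)) = Mul(Add(24, Mul(2, Pow(7, Rational(1, 2)))), 27) = Add(648, Mul(54, Pow(7, Rational(1, 2))))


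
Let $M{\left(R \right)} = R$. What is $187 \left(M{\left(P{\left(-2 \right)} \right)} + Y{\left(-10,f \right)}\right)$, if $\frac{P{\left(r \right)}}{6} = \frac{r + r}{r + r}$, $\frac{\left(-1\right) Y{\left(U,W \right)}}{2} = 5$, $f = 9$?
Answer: $-748$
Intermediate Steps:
$Y{\left(U,W \right)} = -10$ ($Y{\left(U,W \right)} = \left(-2\right) 5 = -10$)
$P{\left(r \right)} = 6$ ($P{\left(r \right)} = 6 \frac{r + r}{r + r} = 6 \frac{2 r}{2 r} = 6 \cdot 2 r \frac{1}{2 r} = 6 \cdot 1 = 6$)
$187 \left(M{\left(P{\left(-2 \right)} \right)} + Y{\left(-10,f \right)}\right) = 187 \left(6 - 10\right) = 187 \left(-4\right) = -748$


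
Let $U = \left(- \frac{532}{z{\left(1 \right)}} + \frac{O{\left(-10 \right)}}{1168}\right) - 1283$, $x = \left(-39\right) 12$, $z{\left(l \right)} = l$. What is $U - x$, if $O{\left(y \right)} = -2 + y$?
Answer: $- \frac{393327}{292} \approx -1347.0$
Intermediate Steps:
$x = -468$
$U = - \frac{529983}{292}$ ($U = \left(- \frac{532}{1} + \frac{-2 - 10}{1168}\right) - 1283 = \left(\left(-532\right) 1 - \frac{3}{292}\right) - 1283 = \left(-532 - \frac{3}{292}\right) - 1283 = - \frac{155347}{292} - 1283 = - \frac{529983}{292} \approx -1815.0$)
$U - x = - \frac{529983}{292} - -468 = - \frac{529983}{292} + 468 = - \frac{393327}{292}$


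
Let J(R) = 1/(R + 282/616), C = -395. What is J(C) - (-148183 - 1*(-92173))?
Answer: 6806278882/121519 ≈ 56010.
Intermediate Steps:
J(R) = 1/(141/308 + R) (J(R) = 1/(R + 282*(1/616)) = 1/(R + 141/308) = 1/(141/308 + R))
J(C) - (-148183 - 1*(-92173)) = 308/(141 + 308*(-395)) - (-148183 - 1*(-92173)) = 308/(141 - 121660) - (-148183 + 92173) = 308/(-121519) - 1*(-56010) = 308*(-1/121519) + 56010 = -308/121519 + 56010 = 6806278882/121519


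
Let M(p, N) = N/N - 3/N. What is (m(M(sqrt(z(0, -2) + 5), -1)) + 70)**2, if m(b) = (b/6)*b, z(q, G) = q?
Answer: 47524/9 ≈ 5280.4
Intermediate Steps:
M(p, N) = 1 - 3/N
m(b) = b**2/6 (m(b) = (b*(1/6))*b = (b/6)*b = b**2/6)
(m(M(sqrt(z(0, -2) + 5), -1)) + 70)**2 = (((-3 - 1)/(-1))**2/6 + 70)**2 = ((-1*(-4))**2/6 + 70)**2 = ((1/6)*4**2 + 70)**2 = ((1/6)*16 + 70)**2 = (8/3 + 70)**2 = (218/3)**2 = 47524/9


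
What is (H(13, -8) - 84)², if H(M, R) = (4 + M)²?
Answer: 42025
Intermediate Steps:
(H(13, -8) - 84)² = ((4 + 13)² - 84)² = (17² - 84)² = (289 - 84)² = 205² = 42025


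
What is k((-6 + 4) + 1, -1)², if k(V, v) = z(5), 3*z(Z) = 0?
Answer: 0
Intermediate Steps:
z(Z) = 0 (z(Z) = (⅓)*0 = 0)
k(V, v) = 0
k((-6 + 4) + 1, -1)² = 0² = 0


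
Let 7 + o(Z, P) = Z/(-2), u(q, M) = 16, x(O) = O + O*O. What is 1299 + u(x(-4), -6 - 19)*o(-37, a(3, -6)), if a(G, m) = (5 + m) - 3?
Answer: 1483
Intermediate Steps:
x(O) = O + O²
a(G, m) = 2 + m
o(Z, P) = -7 - Z/2 (o(Z, P) = -7 + Z/(-2) = -7 + Z*(-½) = -7 - Z/2)
1299 + u(x(-4), -6 - 19)*o(-37, a(3, -6)) = 1299 + 16*(-7 - ½*(-37)) = 1299 + 16*(-7 + 37/2) = 1299 + 16*(23/2) = 1299 + 184 = 1483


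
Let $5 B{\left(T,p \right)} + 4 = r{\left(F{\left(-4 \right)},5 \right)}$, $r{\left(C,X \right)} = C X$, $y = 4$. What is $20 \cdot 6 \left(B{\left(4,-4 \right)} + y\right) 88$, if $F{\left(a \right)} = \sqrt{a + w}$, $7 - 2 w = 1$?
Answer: $33792 + 10560 i \approx 33792.0 + 10560.0 i$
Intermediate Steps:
$w = 3$ ($w = \frac{7}{2} - \frac{1}{2} = 3$)
$F{\left(a \right)} = \sqrt{3 + a}$ ($F{\left(a \right)} = \sqrt{a + 3} = \sqrt{3 + a}$)
$B{\left(T,p \right)} = - \frac{4}{5} + i$ ($B{\left(T,p \right)} = - \frac{4}{5} + \frac{\sqrt{3 - 4} \cdot 5}{5} = - \frac{4}{5} + \frac{\sqrt{-1} \cdot 5}{5} = - \frac{4}{5} + \frac{i 5}{5} = - \frac{4}{5} + \frac{5 i}{5} = - \frac{4}{5} + i$)
$20 \cdot 6 \left(B{\left(4,-4 \right)} + y\right) 88 = 20 \cdot 6 \left(\left(- \frac{4}{5} + i\right) + 4\right) 88 = 20 \cdot 6 \left(\frac{16}{5} + i\right) 88 = 20 \left(\frac{96}{5} + 6 i\right) 88 = \left(384 + 120 i\right) 88 = 33792 + 10560 i$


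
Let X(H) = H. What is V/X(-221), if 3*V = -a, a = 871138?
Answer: 871138/663 ≈ 1313.9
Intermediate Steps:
V = -871138/3 (V = (-1*871138)/3 = (⅓)*(-871138) = -871138/3 ≈ -2.9038e+5)
V/X(-221) = -871138/3/(-221) = -871138/3*(-1/221) = 871138/663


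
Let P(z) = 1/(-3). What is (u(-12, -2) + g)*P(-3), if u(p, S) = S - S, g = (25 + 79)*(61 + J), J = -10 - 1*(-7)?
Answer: -6032/3 ≈ -2010.7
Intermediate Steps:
J = -3 (J = -10 + 7 = -3)
P(z) = -⅓
g = 6032 (g = (25 + 79)*(61 - 3) = 104*58 = 6032)
u(p, S) = 0
(u(-12, -2) + g)*P(-3) = (0 + 6032)*(-⅓) = 6032*(-⅓) = -6032/3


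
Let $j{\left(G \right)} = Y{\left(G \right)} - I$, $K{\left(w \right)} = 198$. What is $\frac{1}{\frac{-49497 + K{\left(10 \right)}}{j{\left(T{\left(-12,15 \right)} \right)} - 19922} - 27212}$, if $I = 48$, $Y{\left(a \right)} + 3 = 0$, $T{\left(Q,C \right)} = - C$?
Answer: $- \frac{19973}{543455977} \approx -3.6752 \cdot 10^{-5}$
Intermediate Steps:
$Y{\left(a \right)} = -3$ ($Y{\left(a \right)} = -3 + 0 = -3$)
$j{\left(G \right)} = -51$ ($j{\left(G \right)} = -3 - 48 = -51$)
$\frac{1}{\frac{-49497 + K{\left(10 \right)}}{j{\left(T{\left(-12,15 \right)} \right)} - 19922} - 27212} = \frac{1}{\frac{-49497 + 198}{-51 - 19922} - 27212} = \frac{1}{- \frac{49299}{-19973} - 27212} = \frac{1}{\left(-49299\right) \left(- \frac{1}{19973}\right) - 27212} = \frac{1}{\frac{49299}{19973} - 27212} = \frac{1}{- \frac{543455977}{19973}} = - \frac{19973}{543455977}$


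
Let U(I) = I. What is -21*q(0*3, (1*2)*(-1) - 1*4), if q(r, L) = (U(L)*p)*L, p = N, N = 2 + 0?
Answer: -1512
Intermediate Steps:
N = 2
p = 2
q(r, L) = 2*L**2 (q(r, L) = (L*2)*L = (2*L)*L = 2*L**2)
-21*q(0*3, (1*2)*(-1) - 1*4) = -42*((1*2)*(-1) - 1*4)**2 = -42*(2*(-1) - 4)**2 = -42*(-2 - 4)**2 = -42*(-6)**2 = -42*36 = -21*72 = -1512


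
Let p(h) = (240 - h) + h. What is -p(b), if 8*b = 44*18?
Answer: -240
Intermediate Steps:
b = 99 (b = (44*18)/8 = (⅛)*792 = 99)
p(h) = 240
-p(b) = -1*240 = -240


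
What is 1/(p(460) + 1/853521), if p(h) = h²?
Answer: 853521/180605043601 ≈ 4.7259e-6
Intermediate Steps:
1/(p(460) + 1/853521) = 1/(460² + 1/853521) = 1/(211600 + 1/853521) = 1/(180605043601/853521) = 853521/180605043601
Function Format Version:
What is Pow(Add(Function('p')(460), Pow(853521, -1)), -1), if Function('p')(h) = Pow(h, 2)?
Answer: Rational(853521, 180605043601) ≈ 4.7259e-6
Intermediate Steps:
Pow(Add(Function('p')(460), Pow(853521, -1)), -1) = Pow(Add(Pow(460, 2), Pow(853521, -1)), -1) = Pow(Add(211600, Rational(1, 853521)), -1) = Pow(Rational(180605043601, 853521), -1) = Rational(853521, 180605043601)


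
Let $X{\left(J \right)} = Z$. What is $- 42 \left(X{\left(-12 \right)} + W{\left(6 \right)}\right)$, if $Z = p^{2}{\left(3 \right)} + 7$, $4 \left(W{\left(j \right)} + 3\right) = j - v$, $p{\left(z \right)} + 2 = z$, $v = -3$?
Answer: $- \frac{609}{2} \approx -304.5$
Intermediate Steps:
$p{\left(z \right)} = -2 + z$
$W{\left(j \right)} = - \frac{9}{4} + \frac{j}{4}$ ($W{\left(j \right)} = -3 + \frac{j - -3}{4} = -3 + \frac{j + 3}{4} = -3 + \frac{3 + j}{4} = -3 + \left(\frac{3}{4} + \frac{j}{4}\right) = - \frac{9}{4} + \frac{j}{4}$)
$Z = 8$ ($Z = \left(-2 + 3\right)^{2} + 7 = 1^{2} + 7 = 1 + 7 = 8$)
$X{\left(J \right)} = 8$
$- 42 \left(X{\left(-12 \right)} + W{\left(6 \right)}\right) = - 42 \left(8 + \left(- \frac{9}{4} + \frac{1}{4} \cdot 6\right)\right) = - 42 \left(8 + \left(- \frac{9}{4} + \frac{3}{2}\right)\right) = - 42 \left(8 - \frac{3}{4}\right) = \left(-42\right) \frac{29}{4} = - \frac{609}{2}$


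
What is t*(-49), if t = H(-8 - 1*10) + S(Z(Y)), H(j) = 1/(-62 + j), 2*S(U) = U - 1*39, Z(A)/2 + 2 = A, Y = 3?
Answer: 72569/80 ≈ 907.11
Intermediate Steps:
Z(A) = -4 + 2*A
S(U) = -39/2 + U/2 (S(U) = (U - 1*39)/2 = (U - 39)/2 = (-39 + U)/2 = -39/2 + U/2)
t = -1481/80 (t = 1/(-62 + (-8 - 1*10)) + (-39/2 + (-4 + 2*3)/2) = 1/(-62 + (-8 - 10)) + (-39/2 + (-4 + 6)/2) = 1/(-62 - 18) + (-39/2 + (½)*2) = 1/(-80) + (-39/2 + 1) = -1/80 - 37/2 = -1481/80 ≈ -18.513)
t*(-49) = -1481/80*(-49) = 72569/80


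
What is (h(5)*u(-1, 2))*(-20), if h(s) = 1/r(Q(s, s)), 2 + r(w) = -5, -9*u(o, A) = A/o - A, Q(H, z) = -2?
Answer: 80/63 ≈ 1.2698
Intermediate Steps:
u(o, A) = A/9 - A/(9*o) (u(o, A) = -(A/o - A)/9 = -(-A + A/o)/9 = A/9 - A/(9*o))
r(w) = -7 (r(w) = -2 - 5 = -7)
h(s) = -⅐ (h(s) = 1/(-7) = -⅐)
(h(5)*u(-1, 2))*(-20) = -2*(-1 - 1)/(63*(-1))*(-20) = -2*(-1)*(-2)/63*(-20) = -⅐*4/9*(-20) = -4/63*(-20) = 80/63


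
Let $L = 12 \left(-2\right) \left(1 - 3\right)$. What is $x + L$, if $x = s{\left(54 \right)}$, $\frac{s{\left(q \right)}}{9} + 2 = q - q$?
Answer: $30$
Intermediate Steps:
$s{\left(q \right)} = -18$ ($s{\left(q \right)} = -18 + 9 \left(q - q\right) = -18 + 9 \cdot 0 = -18 + 0 = -18$)
$x = -18$
$L = 48$ ($L = - 24 \left(1 - 3\right) = \left(-24\right) \left(-2\right) = 48$)
$x + L = -18 + 48 = 30$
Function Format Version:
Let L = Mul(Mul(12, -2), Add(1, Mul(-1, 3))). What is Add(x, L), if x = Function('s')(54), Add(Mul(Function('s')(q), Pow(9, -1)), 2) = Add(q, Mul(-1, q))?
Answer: 30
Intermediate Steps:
Function('s')(q) = -18 (Function('s')(q) = Add(-18, Mul(9, Add(q, Mul(-1, q)))) = Add(-18, Mul(9, 0)) = Add(-18, 0) = -18)
x = -18
L = 48 (L = Mul(-24, Add(1, -3)) = Mul(-24, -2) = 48)
Add(x, L) = Add(-18, 48) = 30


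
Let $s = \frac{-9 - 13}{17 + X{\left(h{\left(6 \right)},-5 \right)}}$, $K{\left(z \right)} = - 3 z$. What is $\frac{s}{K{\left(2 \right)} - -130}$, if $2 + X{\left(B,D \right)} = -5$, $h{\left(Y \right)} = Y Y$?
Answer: $- \frac{11}{620} \approx -0.017742$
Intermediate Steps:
$h{\left(Y \right)} = Y^{2}$
$X{\left(B,D \right)} = -7$ ($X{\left(B,D \right)} = -2 - 5 = -7$)
$s = - \frac{11}{5}$ ($s = \frac{-9 - 13}{17 - 7} = - \frac{22}{10} = \left(-22\right) \frac{1}{10} = - \frac{11}{5} \approx -2.2$)
$\frac{s}{K{\left(2 \right)} - -130} = \frac{1}{\left(-3\right) 2 - -130} \left(- \frac{11}{5}\right) = \frac{1}{-6 + 130} \left(- \frac{11}{5}\right) = \frac{1}{124} \left(- \frac{11}{5}\right) = - \frac{11}{620}$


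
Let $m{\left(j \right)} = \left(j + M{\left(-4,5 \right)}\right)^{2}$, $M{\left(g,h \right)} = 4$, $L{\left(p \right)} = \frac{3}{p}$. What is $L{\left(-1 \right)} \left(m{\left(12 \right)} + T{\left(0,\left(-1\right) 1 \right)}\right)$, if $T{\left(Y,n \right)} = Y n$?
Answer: $-768$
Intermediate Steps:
$m{\left(j \right)} = \left(4 + j\right)^{2}$ ($m{\left(j \right)} = \left(j + 4\right)^{2} = \left(4 + j\right)^{2}$)
$L{\left(-1 \right)} \left(m{\left(12 \right)} + T{\left(0,\left(-1\right) 1 \right)}\right) = \frac{3}{-1} \left(\left(4 + 12\right)^{2} + 0 \left(\left(-1\right) 1\right)\right) = 3 \left(-1\right) \left(16^{2} + 0 \left(-1\right)\right) = - 3 \left(256 + 0\right) = \left(-3\right) 256 = -768$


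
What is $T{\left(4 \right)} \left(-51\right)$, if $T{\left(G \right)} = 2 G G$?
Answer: $-1632$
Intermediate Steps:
$T{\left(G \right)} = 2 G^{2}$
$T{\left(4 \right)} \left(-51\right) = 2 \cdot 4^{2} \left(-51\right) = 2 \cdot 16 \left(-51\right) = 32 \left(-51\right) = -1632$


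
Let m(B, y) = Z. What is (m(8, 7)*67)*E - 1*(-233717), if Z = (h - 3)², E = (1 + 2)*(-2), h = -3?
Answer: 219245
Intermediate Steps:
E = -6 (E = 3*(-2) = -6)
Z = 36 (Z = (-3 - 3)² = (-6)² = 36)
m(B, y) = 36
(m(8, 7)*67)*E - 1*(-233717) = (36*67)*(-6) - 1*(-233717) = 2412*(-6) + 233717 = -14472 + 233717 = 219245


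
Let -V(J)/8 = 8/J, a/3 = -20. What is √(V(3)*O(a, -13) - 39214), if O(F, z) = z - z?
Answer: I*√39214 ≈ 198.03*I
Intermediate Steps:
a = -60 (a = 3*(-20) = -60)
V(J) = -64/J
O(F, z) = 0
√(V(3)*O(a, -13) - 39214) = √(-64/3*0 - 39214) = √(0 - 39214) = √(-39214) = I*√39214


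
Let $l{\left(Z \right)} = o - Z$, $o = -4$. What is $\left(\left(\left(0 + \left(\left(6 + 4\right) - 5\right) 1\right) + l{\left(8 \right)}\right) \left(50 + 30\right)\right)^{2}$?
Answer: $313600$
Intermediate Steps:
$l{\left(Z \right)} = -4 - Z$
$\left(\left(\left(0 + \left(\left(6 + 4\right) - 5\right) 1\right) + l{\left(8 \right)}\right) \left(50 + 30\right)\right)^{2} = \left(\left(\left(0 + \left(\left(6 + 4\right) - 5\right) 1\right) - 12\right) \left(50 + 30\right)\right)^{2} = \left(\left(\left(0 + \left(10 - 5\right) 1\right) - 12\right) 80\right)^{2} = \left(\left(\left(0 + 5 \cdot 1\right) - 12\right) 80\right)^{2} = \left(\left(\left(0 + 5\right) - 12\right) 80\right)^{2} = \left(\left(5 - 12\right) 80\right)^{2} = \left(\left(-7\right) 80\right)^{2} = \left(-560\right)^{2} = 313600$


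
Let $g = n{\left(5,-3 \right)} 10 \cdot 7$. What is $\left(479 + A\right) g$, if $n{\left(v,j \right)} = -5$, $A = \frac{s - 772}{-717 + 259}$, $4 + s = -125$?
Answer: $- \frac{38549525}{229} \approx -1.6834 \cdot 10^{5}$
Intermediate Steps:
$s = -129$ ($s = -4 - 125 = -129$)
$A = \frac{901}{458}$ ($A = \frac{-129 - 772}{-717 + 259} = - \frac{901}{-458} = \left(-901\right) \left(- \frac{1}{458}\right) = \frac{901}{458} \approx 1.9672$)
$g = -350$ ($g = \left(-5\right) 10 \cdot 7 = \left(-50\right) 7 = -350$)
$\left(479 + A\right) g = \left(479 + \frac{901}{458}\right) \left(-350\right) = \frac{220283}{458} \left(-350\right) = - \frac{38549525}{229}$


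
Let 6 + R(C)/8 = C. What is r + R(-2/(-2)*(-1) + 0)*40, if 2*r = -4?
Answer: -2242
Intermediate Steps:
R(C) = -48 + 8*C
r = -2 (r = (½)*(-4) = -2)
r + R(-2/(-2)*(-1) + 0)*40 = -2 + (-48 + 8*(-2/(-2)*(-1) + 0))*40 = -2 + (-48 + 8*(-2*(-½)*(-1) + 0))*40 = -2 + (-48 + 8*(1*(-1) + 0))*40 = -2 + (-48 + 8*(-1 + 0))*40 = -2 + (-48 + 8*(-1))*40 = -2 + (-48 - 8)*40 = -2 - 56*40 = -2 - 2240 = -2242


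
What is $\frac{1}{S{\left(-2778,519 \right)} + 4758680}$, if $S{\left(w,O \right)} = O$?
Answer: $\frac{1}{4759199} \approx 2.1012 \cdot 10^{-7}$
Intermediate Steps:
$\frac{1}{S{\left(-2778,519 \right)} + 4758680} = \frac{1}{519 + 4758680} = \frac{1}{4759199}$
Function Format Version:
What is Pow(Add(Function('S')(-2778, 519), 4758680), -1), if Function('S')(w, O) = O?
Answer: Rational(1, 4759199) ≈ 2.1012e-7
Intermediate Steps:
Pow(Add(Function('S')(-2778, 519), 4758680), -1) = Pow(Add(519, 4758680), -1) = Pow(4759199, -1) = Rational(1, 4759199)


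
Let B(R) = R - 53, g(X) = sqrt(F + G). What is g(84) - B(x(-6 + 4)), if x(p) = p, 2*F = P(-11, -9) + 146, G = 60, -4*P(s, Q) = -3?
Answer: 55 + sqrt(2134)/4 ≈ 66.549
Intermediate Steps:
P(s, Q) = 3/4 (P(s, Q) = -1/4*(-3) = 3/4)
F = 587/8 (F = (3/4 + 146)/2 = (1/2)*(587/4) = 587/8 ≈ 73.375)
g(X) = sqrt(2134)/4 (g(X) = sqrt(587/8 + 60) = sqrt(1067/8) = sqrt(2134)/4)
B(R) = -53 + R
g(84) - B(x(-6 + 4)) = sqrt(2134)/4 - (-53 + (-6 + 4)) = sqrt(2134)/4 - (-53 - 2) = sqrt(2134)/4 - 1*(-55) = sqrt(2134)/4 + 55 = 55 + sqrt(2134)/4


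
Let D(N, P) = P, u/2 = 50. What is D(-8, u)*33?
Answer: 3300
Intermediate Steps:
u = 100 (u = 2*50 = 100)
D(-8, u)*33 = 100*33 = 3300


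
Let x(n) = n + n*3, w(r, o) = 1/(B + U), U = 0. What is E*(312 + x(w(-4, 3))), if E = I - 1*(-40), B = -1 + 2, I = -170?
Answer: -41080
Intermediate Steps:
B = 1
w(r, o) = 1 (w(r, o) = 1/(1 + 0) = 1/1 = 1)
x(n) = 4*n (x(n) = n + 3*n = 4*n)
E = -130 (E = -170 - 1*(-40) = -170 + 40 = -130)
E*(312 + x(w(-4, 3))) = -130*(312 + 4*1) = -130*(312 + 4) = -130*316 = -41080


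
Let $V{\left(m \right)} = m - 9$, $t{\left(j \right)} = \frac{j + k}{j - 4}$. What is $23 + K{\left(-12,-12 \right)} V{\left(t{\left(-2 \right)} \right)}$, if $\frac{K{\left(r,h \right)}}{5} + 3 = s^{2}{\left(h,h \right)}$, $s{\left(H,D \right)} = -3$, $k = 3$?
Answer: $-252$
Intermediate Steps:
$t{\left(j \right)} = \frac{3 + j}{-4 + j}$ ($t{\left(j \right)} = \frac{j + 3}{j - 4} = \frac{3 + j}{-4 + j}$)
$V{\left(m \right)} = -9 + m$
$K{\left(r,h \right)} = 30$ ($K{\left(r,h \right)} = -15 + 5 \left(-3\right)^{2} = -15 + 5 \cdot 9 = -15 + 45 = 30$)
$23 + K{\left(-12,-12 \right)} V{\left(t{\left(-2 \right)} \right)} = 23 + 30 \left(-9 + \frac{3 - 2}{-4 - 2}\right) = 23 + 30 \left(-9 + \frac{1}{-6} \cdot 1\right) = 23 + 30 \left(-9 - \frac{1}{6}\right) = 23 + 30 \left(- \frac{55}{6}\right) = 23 - 275 = -252$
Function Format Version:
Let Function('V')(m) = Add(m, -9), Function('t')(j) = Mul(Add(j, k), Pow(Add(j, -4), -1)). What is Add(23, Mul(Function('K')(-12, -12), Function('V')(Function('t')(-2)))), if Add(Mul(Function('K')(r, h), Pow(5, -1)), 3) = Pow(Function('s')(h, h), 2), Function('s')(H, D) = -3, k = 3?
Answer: -252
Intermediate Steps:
Function('t')(j) = Mul(Pow(Add(-4, j), -1), Add(3, j)) (Function('t')(j) = Mul(Add(j, 3), Pow(Add(j, -4), -1)) = Mul(Add(3, j), Pow(Add(-4, j), -1)) = Mul(Pow(Add(-4, j), -1), Add(3, j)))
Function('V')(m) = Add(-9, m)
Function('K')(r, h) = 30 (Function('K')(r, h) = Add(-15, Mul(5, Pow(-3, 2))) = Add(-15, Mul(5, 9)) = Add(-15, 45) = 30)
Add(23, Mul(Function('K')(-12, -12), Function('V')(Function('t')(-2)))) = Add(23, Mul(30, Add(-9, Mul(Pow(Add(-4, -2), -1), Add(3, -2))))) = Add(23, Mul(30, Add(-9, Mul(Pow(-6, -1), 1)))) = Add(23, Mul(30, Add(-9, Mul(Rational(-1, 6), 1)))) = Add(23, Mul(30, Add(-9, Rational(-1, 6)))) = Add(23, Mul(30, Rational(-55, 6))) = Add(23, -275) = -252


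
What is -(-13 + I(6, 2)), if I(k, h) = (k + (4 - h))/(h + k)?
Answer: 12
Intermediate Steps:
I(k, h) = (4 + k - h)/(h + k)
-(-13 + I(6, 2)) = -(-13 + (4 + 6 - 1*2)/(2 + 6)) = -(-13 + (4 + 6 - 2)/8) = -(-13 + (1/8)*8) = -(-13 + 1) = -1*(-12) = 12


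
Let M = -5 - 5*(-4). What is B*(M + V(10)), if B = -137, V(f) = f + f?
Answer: -4795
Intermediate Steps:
V(f) = 2*f
M = 15 (M = -5 + 20 = 15)
B*(M + V(10)) = -137*(15 + 2*10) = -137*(15 + 20) = -137*35 = -4795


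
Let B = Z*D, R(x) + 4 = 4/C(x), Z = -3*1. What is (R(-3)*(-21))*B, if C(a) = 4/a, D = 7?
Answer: -3087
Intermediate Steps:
Z = -3
R(x) = -4 + x (R(x) = -4 + 4/((4/x)) = -4 + 4*(x/4) = -4 + x)
B = -21 (B = -3*7 = -21)
(R(-3)*(-21))*B = ((-4 - 3)*(-21))*(-21) = -7*(-21)*(-21) = 147*(-21) = -3087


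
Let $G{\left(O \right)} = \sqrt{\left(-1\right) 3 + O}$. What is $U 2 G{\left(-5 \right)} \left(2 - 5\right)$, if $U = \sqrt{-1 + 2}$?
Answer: $- 12 i \sqrt{2} \approx - 16.971 i$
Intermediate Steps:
$G{\left(O \right)} = \sqrt{-3 + O}$
$U = 1$ ($U = \sqrt{1} = 1$)
$U 2 G{\left(-5 \right)} \left(2 - 5\right) = 1 \cdot 2 \sqrt{-3 - 5} \left(2 - 5\right) = 2 \sqrt{-8} \left(-3\right) = 2 \cdot 2 i \sqrt{2} \left(-3\right) = 2 \left(- 6 i \sqrt{2}\right) = - 12 i \sqrt{2}$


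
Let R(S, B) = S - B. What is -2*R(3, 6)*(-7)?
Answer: -42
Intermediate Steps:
-2*R(3, 6)*(-7) = -2*(3 - 1*6)*(-7) = -2*(3 - 6)*(-7) = -2*(-3)*(-7) = 6*(-7) = -42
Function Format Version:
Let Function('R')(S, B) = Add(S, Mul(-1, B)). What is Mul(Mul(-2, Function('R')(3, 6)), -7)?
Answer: -42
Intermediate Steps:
Mul(Mul(-2, Function('R')(3, 6)), -7) = Mul(Mul(-2, Add(3, Mul(-1, 6))), -7) = Mul(Mul(-2, Add(3, -6)), -7) = Mul(Mul(-2, -3), -7) = Mul(6, -7) = -42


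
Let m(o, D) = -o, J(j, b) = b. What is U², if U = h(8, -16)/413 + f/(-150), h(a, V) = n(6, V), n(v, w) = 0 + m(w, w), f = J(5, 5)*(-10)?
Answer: 212521/1535121 ≈ 0.13844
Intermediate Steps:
f = -50 (f = 5*(-10) = -50)
n(v, w) = -w (n(v, w) = 0 - w = -w)
h(a, V) = -V
U = 461/1239 (U = -1*(-16)/413 - 50/(-150) = 16*(1/413) - 50*(-1/150) = 16/413 + ⅓ = 461/1239 ≈ 0.37207)
U² = (461/1239)² = 212521/1535121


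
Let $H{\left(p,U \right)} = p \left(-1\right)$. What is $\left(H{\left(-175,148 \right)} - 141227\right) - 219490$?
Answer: $-360542$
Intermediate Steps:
$H{\left(p,U \right)} = - p$
$\left(H{\left(-175,148 \right)} - 141227\right) - 219490 = \left(\left(-1\right) \left(-175\right) - 141227\right) - 219490 = \left(175 - 141227\right) - 219490 = -141052 - 219490 = -360542$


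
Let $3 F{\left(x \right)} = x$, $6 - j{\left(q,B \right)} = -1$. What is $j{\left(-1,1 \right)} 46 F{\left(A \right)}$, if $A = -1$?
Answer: $- \frac{322}{3} \approx -107.33$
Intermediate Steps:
$j{\left(q,B \right)} = 7$ ($j{\left(q,B \right)} = 6 - -1 = 6 + 1 = 7$)
$F{\left(x \right)} = \frac{x}{3}$
$j{\left(-1,1 \right)} 46 F{\left(A \right)} = 7 \cdot 46 \cdot \frac{1}{3} \left(-1\right) = 322 \left(- \frac{1}{3}\right) = - \frac{322}{3}$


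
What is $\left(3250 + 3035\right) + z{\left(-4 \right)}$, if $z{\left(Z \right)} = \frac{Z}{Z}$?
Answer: $6286$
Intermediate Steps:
$z{\left(Z \right)} = 1$
$\left(3250 + 3035\right) + z{\left(-4 \right)} = \left(3250 + 3035\right) + 1 = 6285 + 1 = 6286$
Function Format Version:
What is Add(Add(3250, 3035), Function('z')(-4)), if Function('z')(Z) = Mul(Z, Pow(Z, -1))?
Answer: 6286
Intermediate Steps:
Function('z')(Z) = 1
Add(Add(3250, 3035), Function('z')(-4)) = Add(Add(3250, 3035), 1) = Add(6285, 1) = 6286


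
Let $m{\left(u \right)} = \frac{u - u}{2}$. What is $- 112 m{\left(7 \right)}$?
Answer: $0$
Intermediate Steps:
$m{\left(u \right)} = 0$ ($m{\left(u \right)} = 0 \cdot \frac{1}{2} = 0$)
$- 112 m{\left(7 \right)} = \left(-112\right) 0 = 0$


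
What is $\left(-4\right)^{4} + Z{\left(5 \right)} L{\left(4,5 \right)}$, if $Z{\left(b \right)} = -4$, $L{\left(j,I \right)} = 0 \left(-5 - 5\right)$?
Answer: $256$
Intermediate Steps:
$L{\left(j,I \right)} = 0$ ($L{\left(j,I \right)} = 0 \left(-10\right) = 0$)
$\left(-4\right)^{4} + Z{\left(5 \right)} L{\left(4,5 \right)} = \left(-4\right)^{4} - 0 = 256 + 0 = 256$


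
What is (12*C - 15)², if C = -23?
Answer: 84681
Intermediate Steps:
(12*C - 15)² = (12*(-23) - 15)² = (-276 - 15)² = (-291)² = 84681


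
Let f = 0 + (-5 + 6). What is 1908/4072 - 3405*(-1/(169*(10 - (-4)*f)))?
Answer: 1148718/602147 ≈ 1.9077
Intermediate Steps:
f = 1 (f = 0 + 1 = 1)
1908/4072 - 3405*(-1/(169*(10 - (-4)*f))) = 1908/4072 - 3405*(-1/(169*(10 - (-4)))) = 1908*(1/4072) - 3405*(-1/(169*(10 - 1*(-4)))) = 477/1018 - 3405*(-1/(169*(10 + 4))) = 477/1018 - 3405/((-169*14)) = 477/1018 - 3405/(-2366) = 477/1018 - 3405*(-1/2366) = 477/1018 + 3405/2366 = 1148718/602147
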